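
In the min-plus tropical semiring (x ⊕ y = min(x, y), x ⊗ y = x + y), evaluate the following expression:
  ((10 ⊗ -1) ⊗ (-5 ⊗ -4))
((10 ⊗ -1) ⊗ (-5 ⊗ -4)) = 0

Expand innermost to outermost. Recall ⊕ takes the minimum of its arguments and ⊗ takes their sum. Working out the expression ((10 ⊗ -1) ⊗ (-5 ⊗ -4)) gives 0.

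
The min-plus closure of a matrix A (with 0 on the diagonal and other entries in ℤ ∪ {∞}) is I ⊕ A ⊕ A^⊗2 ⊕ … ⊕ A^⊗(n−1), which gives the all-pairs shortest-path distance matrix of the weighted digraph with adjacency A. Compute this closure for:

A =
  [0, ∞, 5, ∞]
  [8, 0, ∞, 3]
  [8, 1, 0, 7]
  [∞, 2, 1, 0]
Closure =
  [0, 6, 5, 9]
  [8, 0, 4, 3]
  [8, 1, 0, 4]
  [9, 2, 1, 0]

This is the Floyd-Warshall all-pairs shortest-path computation. For each intermediate vertex k = 0, 1, …, 3, update dist[i][j] ← min(dist[i][j], dist[i][k] + dist[k][j]). The final matrix gives, for each (i, j), the minimum total weight of any directed path from i to j (possibly empty when i = j).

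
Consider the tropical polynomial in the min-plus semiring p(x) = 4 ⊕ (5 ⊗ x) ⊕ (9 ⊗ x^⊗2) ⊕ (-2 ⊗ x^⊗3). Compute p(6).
p(6) = 4

A tropical monomial a ⊗ x^⊗i evaluates to a + i · x. Evaluating each term at x = 6:
  Term 0 contributes 4 + 0 · 6 = 4
  Term 1 contributes 5 + 1 · 6 = 11
  Term 2 contributes 9 + 2 · 6 = 21
  Term 3 contributes -2 + 3 · 6 = 16
p(6) = ⊕ of these = min[4, 11, 21, 16] = 4.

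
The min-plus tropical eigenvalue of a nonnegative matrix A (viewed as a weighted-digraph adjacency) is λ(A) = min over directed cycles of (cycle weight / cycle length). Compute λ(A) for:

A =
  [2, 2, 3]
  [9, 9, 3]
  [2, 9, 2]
λ(A) = 2

Enumerate directed cycles and compute their means (weight / length). Sample:
  cycle 0 → 0: weight = 2, length = 1, mean = 2/1 ≈ 2.000
  cycle 1 → 1: weight = 9, length = 1, mean = 9/1 ≈ 9.000
  cycle 2 → 2: weight = 2, length = 1, mean = 2/1 ≈ 2.000
  cycle 0 → 1 → 0: weight = 11, length = 2, mean = 11/2 ≈ 5.500
  cycle 0 → 2 → 0: weight = 5, length = 2, mean = 5/2 ≈ 2.500
  cycle 1 → 0 → 1: weight = 11, length = 2, mean = 11/2 ≈ 5.500
Minimum mean = 2.000, attained e.g. along the cycle 0 → 0 with weight 2 and length 1. So λ(A) = 2/1 = 2.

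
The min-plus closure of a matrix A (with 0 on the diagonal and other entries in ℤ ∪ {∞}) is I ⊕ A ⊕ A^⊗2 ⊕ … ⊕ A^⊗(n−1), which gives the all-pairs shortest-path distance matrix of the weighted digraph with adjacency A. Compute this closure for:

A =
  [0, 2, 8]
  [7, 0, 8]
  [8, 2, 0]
Closure =
  [0, 2, 8]
  [7, 0, 8]
  [8, 2, 0]

This is the Floyd-Warshall all-pairs shortest-path computation. For each intermediate vertex k = 0, 1, …, 2, update dist[i][j] ← min(dist[i][j], dist[i][k] + dist[k][j]). The final matrix gives, for each (i, j), the minimum total weight of any directed path from i to j (possibly empty when i = j).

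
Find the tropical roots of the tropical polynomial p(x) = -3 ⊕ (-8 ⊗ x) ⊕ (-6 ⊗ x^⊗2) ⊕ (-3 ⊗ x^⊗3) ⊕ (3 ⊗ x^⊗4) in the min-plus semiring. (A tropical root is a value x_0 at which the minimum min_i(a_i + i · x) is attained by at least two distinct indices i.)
Roots: {-6, -3, -2, 5}

Each tropical root is a break point of the lower envelope of the lines y = a_i + i · x (there are 5 lines, with slopes 0, 1, ..., 4). Only the lines that attain the minimum somewhere contribute to roots; other lines are dominated. Here the surviving (envelope) indices are i = 4, i = 3, i = 2, i = 1, i = 0.
Intersections between consecutive envelope lines give the roots: for adjacent envelope indices i < j the intersection is x = (a_i − a_j) / (j − i). Reading off the sorted break points: {-6, -3, -2, 5}.
Verification: at each break x_0, at least two indices attain the minimum of min_i(a_i + i · x_0).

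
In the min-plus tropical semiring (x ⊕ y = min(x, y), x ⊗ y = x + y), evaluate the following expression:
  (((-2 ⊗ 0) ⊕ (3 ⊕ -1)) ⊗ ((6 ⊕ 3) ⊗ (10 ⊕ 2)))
(((-2 ⊗ 0) ⊕ (3 ⊕ -1)) ⊗ ((6 ⊕ 3) ⊗ (10 ⊕ 2))) = 3

Expand innermost to outermost. Recall ⊕ takes the minimum of its arguments and ⊗ takes their sum. Working out the expression (((-2 ⊗ 0) ⊕ (3 ⊕ -1)) ⊗ ((6 ⊕ 3) ⊗ (10 ⊕ 2))) gives 3.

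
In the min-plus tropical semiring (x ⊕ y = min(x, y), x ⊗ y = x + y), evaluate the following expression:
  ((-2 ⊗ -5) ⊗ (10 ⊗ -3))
((-2 ⊗ -5) ⊗ (10 ⊗ -3)) = 0

Expand innermost to outermost. Recall ⊕ takes the minimum of its arguments and ⊗ takes their sum. Working out the expression ((-2 ⊗ -5) ⊗ (10 ⊗ -3)) gives 0.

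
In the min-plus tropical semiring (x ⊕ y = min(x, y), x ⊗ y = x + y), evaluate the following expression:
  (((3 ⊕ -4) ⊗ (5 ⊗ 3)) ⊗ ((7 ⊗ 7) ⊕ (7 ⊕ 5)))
(((3 ⊕ -4) ⊗ (5 ⊗ 3)) ⊗ ((7 ⊗ 7) ⊕ (7 ⊕ 5))) = 9

Expand innermost to outermost. Recall ⊕ takes the minimum of its arguments and ⊗ takes their sum. Working out the expression (((3 ⊕ -4) ⊗ (5 ⊗ 3)) ⊗ ((7 ⊗ 7) ⊕ (7 ⊕ 5))) gives 9.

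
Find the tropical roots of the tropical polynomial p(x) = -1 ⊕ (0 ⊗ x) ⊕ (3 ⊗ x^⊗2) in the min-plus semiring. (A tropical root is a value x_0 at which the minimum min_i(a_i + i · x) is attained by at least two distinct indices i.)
Roots: {-3, -1}

Each tropical root is a break point of the lower envelope of the lines y = a_i + i · x (there are 3 lines, with slopes 0, 1, ..., 2). Only the lines that attain the minimum somewhere contribute to roots; other lines are dominated. Here the surviving (envelope) indices are i = 2, i = 1, i = 0.
Intersections between consecutive envelope lines give the roots: for adjacent envelope indices i < j the intersection is x = (a_i − a_j) / (j − i). Reading off the sorted break points: {-3, -1}.
Verification: at each break x_0, at least two indices attain the minimum of min_i(a_i + i · x_0).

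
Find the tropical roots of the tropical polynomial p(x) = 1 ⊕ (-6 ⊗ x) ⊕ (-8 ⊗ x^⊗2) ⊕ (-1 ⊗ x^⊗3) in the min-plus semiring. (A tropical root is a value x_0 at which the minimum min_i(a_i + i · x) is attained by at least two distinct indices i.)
Roots: {-7, 2, 7}

Each tropical root is a break point of the lower envelope of the lines y = a_i + i · x (there are 4 lines, with slopes 0, 1, ..., 3). Only the lines that attain the minimum somewhere contribute to roots; other lines are dominated. Here the surviving (envelope) indices are i = 3, i = 2, i = 1, i = 0.
Intersections between consecutive envelope lines give the roots: for adjacent envelope indices i < j the intersection is x = (a_i − a_j) / (j − i). Reading off the sorted break points: {-7, 2, 7}.
Verification: at each break x_0, at least two indices attain the minimum of min_i(a_i + i · x_0).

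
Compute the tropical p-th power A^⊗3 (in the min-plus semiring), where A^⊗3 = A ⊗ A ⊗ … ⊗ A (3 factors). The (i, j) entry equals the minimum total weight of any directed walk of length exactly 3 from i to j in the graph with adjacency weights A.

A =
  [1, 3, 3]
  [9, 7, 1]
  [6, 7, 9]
A^⊗3 =
  [3, 5, 5]
  [8, 10, 9]
  [8, 10, 10]

Each entry (A^⊗3)_ij equals the minimum over all length-3 walks i = v_0 → v_1 → … → v_3 = j of Σ_t A[v_t][v_{t+1}]. For example, for (i, j) = (0, 2) we minimise over 9 possible intermediate vertex sequences; the minimum is 5, attained along the walk 0 → 0 → 0 → 2.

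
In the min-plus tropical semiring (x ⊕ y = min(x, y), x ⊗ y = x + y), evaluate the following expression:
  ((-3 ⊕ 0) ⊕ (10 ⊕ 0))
((-3 ⊕ 0) ⊕ (10 ⊕ 0)) = -3

Expand innermost to outermost. Recall ⊕ takes the minimum of its arguments and ⊗ takes their sum. Working out the expression ((-3 ⊕ 0) ⊕ (10 ⊕ 0)) gives -3.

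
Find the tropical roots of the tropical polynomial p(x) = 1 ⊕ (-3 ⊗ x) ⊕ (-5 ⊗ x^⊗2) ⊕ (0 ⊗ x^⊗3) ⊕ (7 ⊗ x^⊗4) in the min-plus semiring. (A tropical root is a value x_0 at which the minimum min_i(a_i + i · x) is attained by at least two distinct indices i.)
Roots: {-7, -5, 2, 4}

Each tropical root is a break point of the lower envelope of the lines y = a_i + i · x (there are 5 lines, with slopes 0, 1, ..., 4). Only the lines that attain the minimum somewhere contribute to roots; other lines are dominated. Here the surviving (envelope) indices are i = 4, i = 3, i = 2, i = 1, i = 0.
Intersections between consecutive envelope lines give the roots: for adjacent envelope indices i < j the intersection is x = (a_i − a_j) / (j − i). Reading off the sorted break points: {-7, -5, 2, 4}.
Verification: at each break x_0, at least two indices attain the minimum of min_i(a_i + i · x_0).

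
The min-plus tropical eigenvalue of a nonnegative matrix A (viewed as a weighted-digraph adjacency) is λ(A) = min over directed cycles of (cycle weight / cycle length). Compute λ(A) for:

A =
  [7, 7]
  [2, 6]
λ(A) = 9/2

Enumerate directed cycles and compute their means (weight / length). Sample:
  cycle 0 → 0: weight = 7, length = 1, mean = 7/1 ≈ 7.000
  cycle 1 → 1: weight = 6, length = 1, mean = 6/1 ≈ 6.000
  cycle 0 → 1 → 0: weight = 9, length = 2, mean = 9/2 ≈ 4.500
  cycle 1 → 0 → 1: weight = 9, length = 2, mean = 9/2 ≈ 4.500
Minimum mean = 4.500, attained e.g. along the cycle 0 → 1 → 0 with weight 9 and length 2. So λ(A) = 9/2 = 9/2.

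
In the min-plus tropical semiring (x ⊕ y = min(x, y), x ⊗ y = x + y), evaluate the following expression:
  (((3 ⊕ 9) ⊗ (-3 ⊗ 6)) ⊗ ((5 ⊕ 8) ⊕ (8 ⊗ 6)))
(((3 ⊕ 9) ⊗ (-3 ⊗ 6)) ⊗ ((5 ⊕ 8) ⊕ (8 ⊗ 6))) = 11

Expand innermost to outermost. Recall ⊕ takes the minimum of its arguments and ⊗ takes their sum. Working out the expression (((3 ⊕ 9) ⊗ (-3 ⊗ 6)) ⊗ ((5 ⊕ 8) ⊕ (8 ⊗ 6))) gives 11.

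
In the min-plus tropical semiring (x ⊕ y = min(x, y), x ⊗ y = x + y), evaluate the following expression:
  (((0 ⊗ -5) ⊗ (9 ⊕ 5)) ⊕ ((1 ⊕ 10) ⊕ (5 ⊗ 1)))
(((0 ⊗ -5) ⊗ (9 ⊕ 5)) ⊕ ((1 ⊕ 10) ⊕ (5 ⊗ 1))) = 0

Expand innermost to outermost. Recall ⊕ takes the minimum of its arguments and ⊗ takes their sum. Working out the expression (((0 ⊗ -5) ⊗ (9 ⊕ 5)) ⊕ ((1 ⊕ 10) ⊕ (5 ⊗ 1))) gives 0.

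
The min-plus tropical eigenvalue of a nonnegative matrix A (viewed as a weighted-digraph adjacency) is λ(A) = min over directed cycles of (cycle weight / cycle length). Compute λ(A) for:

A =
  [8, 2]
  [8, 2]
λ(A) = 2

Enumerate directed cycles and compute their means (weight / length). Sample:
  cycle 0 → 0: weight = 8, length = 1, mean = 8/1 ≈ 8.000
  cycle 1 → 1: weight = 2, length = 1, mean = 2/1 ≈ 2.000
  cycle 0 → 1 → 0: weight = 10, length = 2, mean = 10/2 ≈ 5.000
  cycle 1 → 0 → 1: weight = 10, length = 2, mean = 10/2 ≈ 5.000
Minimum mean = 2.000, attained e.g. along the cycle 1 → 1 with weight 2 and length 1. So λ(A) = 2/1 = 2.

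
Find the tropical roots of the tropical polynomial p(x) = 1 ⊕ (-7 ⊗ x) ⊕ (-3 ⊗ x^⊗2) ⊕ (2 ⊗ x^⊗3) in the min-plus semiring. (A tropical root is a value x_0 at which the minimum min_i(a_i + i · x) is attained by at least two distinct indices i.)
Roots: {-5, -4, 8}

Each tropical root is a break point of the lower envelope of the lines y = a_i + i · x (there are 4 lines, with slopes 0, 1, ..., 3). Only the lines that attain the minimum somewhere contribute to roots; other lines are dominated. Here the surviving (envelope) indices are i = 3, i = 2, i = 1, i = 0.
Intersections between consecutive envelope lines give the roots: for adjacent envelope indices i < j the intersection is x = (a_i − a_j) / (j − i). Reading off the sorted break points: {-5, -4, 8}.
Verification: at each break x_0, at least two indices attain the minimum of min_i(a_i + i · x_0).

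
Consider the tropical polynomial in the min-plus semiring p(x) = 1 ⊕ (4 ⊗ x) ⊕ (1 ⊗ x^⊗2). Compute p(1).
p(1) = 1

A tropical monomial a ⊗ x^⊗i evaluates to a + i · x. Evaluating each term at x = 1:
  Term 0 contributes 1 + 0 · 1 = 1
  Term 1 contributes 4 + 1 · 1 = 5
  Term 2 contributes 1 + 2 · 1 = 3
p(1) = ⊕ of these = min[1, 5, 3] = 1.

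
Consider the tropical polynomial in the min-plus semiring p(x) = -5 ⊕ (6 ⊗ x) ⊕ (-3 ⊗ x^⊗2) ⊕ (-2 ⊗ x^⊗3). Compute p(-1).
p(-1) = -5

A tropical monomial a ⊗ x^⊗i evaluates to a + i · x. Evaluating each term at x = -1:
  Term 0 contributes -5 + 0 · -1 = -5
  Term 1 contributes 6 + 1 · -1 = 5
  Term 2 contributes -3 + 2 · -1 = -5
  Term 3 contributes -2 + 3 · -1 = -5
p(-1) = ⊕ of these = min[-5, 5, -5, -5] = -5.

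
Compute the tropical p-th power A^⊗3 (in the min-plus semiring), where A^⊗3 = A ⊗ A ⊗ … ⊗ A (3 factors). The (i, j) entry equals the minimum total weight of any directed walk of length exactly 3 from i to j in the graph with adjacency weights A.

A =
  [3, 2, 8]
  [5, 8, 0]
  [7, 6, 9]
A^⊗3 =
  [9, 8, 5]
  [10, 9, 6]
  [13, 12, 9]

Each entry (A^⊗3)_ij equals the minimum over all length-3 walks i = v_0 → v_1 → … → v_3 = j of Σ_t A[v_t][v_{t+1}]. For example, for (i, j) = (0, 2) we minimise over 9 possible intermediate vertex sequences; the minimum is 5, attained along the walk 0 → 0 → 1 → 2.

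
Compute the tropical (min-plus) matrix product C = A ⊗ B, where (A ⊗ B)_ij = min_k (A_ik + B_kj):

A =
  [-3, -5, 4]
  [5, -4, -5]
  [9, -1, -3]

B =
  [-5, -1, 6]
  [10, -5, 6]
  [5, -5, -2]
A ⊗ B =
  [-8, -10, 1]
  [0, -10, -7]
  [2, -8, -5]

Apply the min-plus product entry-by-entry:
  C[0][0] = min over k of (A[0][0] + B[0][0] = -3 + -5 = -8, A[0][1] + B[1][0] = -5 + 10 = 5, A[0][2] + B[2][0] = 4 + 5 = 9) = -8 (attained at k = 0)
  C[0][1] = min over k of (A[0][0] + B[0][1] = -3 + -1 = -4, A[0][1] + B[1][1] = -5 + -5 = -10, A[0][2] + B[2][1] = 4 + -5 = -1) = -10 (attained at k = 1)
  C[0][2] = min over k of (A[0][0] + B[0][2] = -3 + 6 = 3, A[0][1] + B[1][2] = -5 + 6 = 1, A[0][2] + B[2][2] = 4 + -2 = 2) = 1 (attained at k = 1)
  C[1][0] = min over k of (A[1][0] + B[0][0] = 5 + -5 = 0, A[1][1] + B[1][0] = -4 + 10 = 6, A[1][2] + B[2][0] = -5 + 5 = 0) = 0 (attained at k = 0)
  C[1][1] = min over k of (A[1][0] + B[0][1] = 5 + -1 = 4, A[1][1] + B[1][1] = -4 + -5 = -9, A[1][2] + B[2][1] = -5 + -5 = -10) = -10 (attained at k = 2)
  C[1][2] = min over k of (A[1][0] + B[0][2] = 5 + 6 = 11, A[1][1] + B[1][2] = -4 + 6 = 2, A[1][2] + B[2][2] = -5 + -2 = -7) = -7 (attained at k = 2)
  C[2][0] = min over k of (A[2][0] + B[0][0] = 9 + -5 = 4, A[2][1] + B[1][0] = -1 + 10 = 9, A[2][2] + B[2][0] = -3 + 5 = 2) = 2 (attained at k = 2)
  C[2][1] = min over k of (A[2][0] + B[0][1] = 9 + -1 = 8, A[2][1] + B[1][1] = -1 + -5 = -6, A[2][2] + B[2][1] = -3 + -5 = -8) = -8 (attained at k = 2)
  C[2][2] = min over k of (A[2][0] + B[0][2] = 9 + 6 = 15, A[2][1] + B[1][2] = -1 + 6 = 5, A[2][2] + B[2][2] = -3 + -2 = -5) = -5 (attained at k = 2)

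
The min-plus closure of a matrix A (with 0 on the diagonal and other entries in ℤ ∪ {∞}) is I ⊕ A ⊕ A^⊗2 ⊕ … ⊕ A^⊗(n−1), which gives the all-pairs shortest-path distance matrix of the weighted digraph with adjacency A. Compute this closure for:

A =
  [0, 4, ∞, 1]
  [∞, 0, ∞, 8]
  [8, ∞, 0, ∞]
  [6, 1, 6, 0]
Closure =
  [0, 2, 7, 1]
  [14, 0, 14, 8]
  [8, 10, 0, 9]
  [6, 1, 6, 0]

This is the Floyd-Warshall all-pairs shortest-path computation. For each intermediate vertex k = 0, 1, …, 3, update dist[i][j] ← min(dist[i][j], dist[i][k] + dist[k][j]). The final matrix gives, for each (i, j), the minimum total weight of any directed path from i to j (possibly empty when i = j).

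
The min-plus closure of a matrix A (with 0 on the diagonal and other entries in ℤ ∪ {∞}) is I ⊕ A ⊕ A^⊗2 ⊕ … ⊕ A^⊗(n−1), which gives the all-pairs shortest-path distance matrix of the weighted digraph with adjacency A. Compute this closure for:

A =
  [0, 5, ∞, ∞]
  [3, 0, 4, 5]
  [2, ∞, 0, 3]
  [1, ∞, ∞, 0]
Closure =
  [0, 5, 9, 10]
  [3, 0, 4, 5]
  [2, 7, 0, 3]
  [1, 6, 10, 0]

This is the Floyd-Warshall all-pairs shortest-path computation. For each intermediate vertex k = 0, 1, …, 3, update dist[i][j] ← min(dist[i][j], dist[i][k] + dist[k][j]). The final matrix gives, for each (i, j), the minimum total weight of any directed path from i to j (possibly empty when i = j).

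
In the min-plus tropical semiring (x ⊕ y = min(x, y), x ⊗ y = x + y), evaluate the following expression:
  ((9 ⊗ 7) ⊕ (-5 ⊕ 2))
((9 ⊗ 7) ⊕ (-5 ⊕ 2)) = -5

Expand innermost to outermost. Recall ⊕ takes the minimum of its arguments and ⊗ takes their sum. Working out the expression ((9 ⊗ 7) ⊕ (-5 ⊕ 2)) gives -5.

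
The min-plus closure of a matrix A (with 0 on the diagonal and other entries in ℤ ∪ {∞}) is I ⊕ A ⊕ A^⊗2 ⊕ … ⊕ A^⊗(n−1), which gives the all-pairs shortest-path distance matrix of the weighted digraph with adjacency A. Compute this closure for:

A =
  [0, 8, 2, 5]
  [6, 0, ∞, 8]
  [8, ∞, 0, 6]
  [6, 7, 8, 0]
Closure =
  [0, 8, 2, 5]
  [6, 0, 8, 8]
  [8, 13, 0, 6]
  [6, 7, 8, 0]

This is the Floyd-Warshall all-pairs shortest-path computation. For each intermediate vertex k = 0, 1, …, 3, update dist[i][j] ← min(dist[i][j], dist[i][k] + dist[k][j]). The final matrix gives, for each (i, j), the minimum total weight of any directed path from i to j (possibly empty when i = j).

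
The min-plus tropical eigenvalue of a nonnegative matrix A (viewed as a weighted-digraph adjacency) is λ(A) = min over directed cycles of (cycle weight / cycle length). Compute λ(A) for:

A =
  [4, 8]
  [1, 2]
λ(A) = 2

Enumerate directed cycles and compute their means (weight / length). Sample:
  cycle 0 → 0: weight = 4, length = 1, mean = 4/1 ≈ 4.000
  cycle 1 → 1: weight = 2, length = 1, mean = 2/1 ≈ 2.000
  cycle 0 → 1 → 0: weight = 9, length = 2, mean = 9/2 ≈ 4.500
  cycle 1 → 0 → 1: weight = 9, length = 2, mean = 9/2 ≈ 4.500
Minimum mean = 2.000, attained e.g. along the cycle 1 → 1 with weight 2 and length 1. So λ(A) = 2/1 = 2.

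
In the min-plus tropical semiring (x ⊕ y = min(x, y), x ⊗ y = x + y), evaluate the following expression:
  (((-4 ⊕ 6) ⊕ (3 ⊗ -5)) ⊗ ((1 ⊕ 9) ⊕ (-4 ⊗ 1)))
(((-4 ⊕ 6) ⊕ (3 ⊗ -5)) ⊗ ((1 ⊕ 9) ⊕ (-4 ⊗ 1))) = -7

Expand innermost to outermost. Recall ⊕ takes the minimum of its arguments and ⊗ takes their sum. Working out the expression (((-4 ⊕ 6) ⊕ (3 ⊗ -5)) ⊗ ((1 ⊕ 9) ⊕ (-4 ⊗ 1))) gives -7.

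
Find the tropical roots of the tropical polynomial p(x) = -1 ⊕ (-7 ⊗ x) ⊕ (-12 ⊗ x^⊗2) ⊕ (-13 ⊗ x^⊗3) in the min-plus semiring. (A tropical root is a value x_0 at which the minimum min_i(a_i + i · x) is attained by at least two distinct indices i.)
Roots: {1, 5, 6}

Each tropical root is a break point of the lower envelope of the lines y = a_i + i · x (there are 4 lines, with slopes 0, 1, ..., 3). Only the lines that attain the minimum somewhere contribute to roots; other lines are dominated. Here the surviving (envelope) indices are i = 3, i = 2, i = 1, i = 0.
Intersections between consecutive envelope lines give the roots: for adjacent envelope indices i < j the intersection is x = (a_i − a_j) / (j − i). Reading off the sorted break points: {1, 5, 6}.
Verification: at each break x_0, at least two indices attain the minimum of min_i(a_i + i · x_0).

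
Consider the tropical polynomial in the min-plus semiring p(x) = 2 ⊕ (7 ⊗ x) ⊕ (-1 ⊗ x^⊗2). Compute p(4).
p(4) = 2

A tropical monomial a ⊗ x^⊗i evaluates to a + i · x. Evaluating each term at x = 4:
  Term 0 contributes 2 + 0 · 4 = 2
  Term 1 contributes 7 + 1 · 4 = 11
  Term 2 contributes -1 + 2 · 4 = 7
p(4) = ⊕ of these = min[2, 11, 7] = 2.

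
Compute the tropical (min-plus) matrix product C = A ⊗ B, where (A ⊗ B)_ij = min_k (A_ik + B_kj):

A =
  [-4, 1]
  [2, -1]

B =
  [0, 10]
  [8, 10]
A ⊗ B =
  [-4, 6]
  [2, 9]

Apply the min-plus product entry-by-entry:
  C[0][0] = min over k of (A[0][0] + B[0][0] = -4 + 0 = -4, A[0][1] + B[1][0] = 1 + 8 = 9) = -4 (attained at k = 0)
  C[0][1] = min over k of (A[0][0] + B[0][1] = -4 + 10 = 6, A[0][1] + B[1][1] = 1 + 10 = 11) = 6 (attained at k = 0)
  C[1][0] = min over k of (A[1][0] + B[0][0] = 2 + 0 = 2, A[1][1] + B[1][0] = -1 + 8 = 7) = 2 (attained at k = 0)
  C[1][1] = min over k of (A[1][0] + B[0][1] = 2 + 10 = 12, A[1][1] + B[1][1] = -1 + 10 = 9) = 9 (attained at k = 1)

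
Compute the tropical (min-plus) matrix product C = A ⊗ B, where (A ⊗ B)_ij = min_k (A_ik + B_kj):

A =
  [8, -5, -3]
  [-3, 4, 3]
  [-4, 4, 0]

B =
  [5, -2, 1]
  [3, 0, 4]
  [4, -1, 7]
A ⊗ B =
  [-2, -5, -1]
  [2, -5, -2]
  [1, -6, -3]

Apply the min-plus product entry-by-entry:
  C[0][0] = min over k of (A[0][0] + B[0][0] = 8 + 5 = 13, A[0][1] + B[1][0] = -5 + 3 = -2, A[0][2] + B[2][0] = -3 + 4 = 1) = -2 (attained at k = 1)
  C[0][1] = min over k of (A[0][0] + B[0][1] = 8 + -2 = 6, A[0][1] + B[1][1] = -5 + 0 = -5, A[0][2] + B[2][1] = -3 + -1 = -4) = -5 (attained at k = 1)
  C[0][2] = min over k of (A[0][0] + B[0][2] = 8 + 1 = 9, A[0][1] + B[1][2] = -5 + 4 = -1, A[0][2] + B[2][2] = -3 + 7 = 4) = -1 (attained at k = 1)
  C[1][0] = min over k of (A[1][0] + B[0][0] = -3 + 5 = 2, A[1][1] + B[1][0] = 4 + 3 = 7, A[1][2] + B[2][0] = 3 + 4 = 7) = 2 (attained at k = 0)
  C[1][1] = min over k of (A[1][0] + B[0][1] = -3 + -2 = -5, A[1][1] + B[1][1] = 4 + 0 = 4, A[1][2] + B[2][1] = 3 + -1 = 2) = -5 (attained at k = 0)
  C[1][2] = min over k of (A[1][0] + B[0][2] = -3 + 1 = -2, A[1][1] + B[1][2] = 4 + 4 = 8, A[1][2] + B[2][2] = 3 + 7 = 10) = -2 (attained at k = 0)
  C[2][0] = min over k of (A[2][0] + B[0][0] = -4 + 5 = 1, A[2][1] + B[1][0] = 4 + 3 = 7, A[2][2] + B[2][0] = 0 + 4 = 4) = 1 (attained at k = 0)
  C[2][1] = min over k of (A[2][0] + B[0][1] = -4 + -2 = -6, A[2][1] + B[1][1] = 4 + 0 = 4, A[2][2] + B[2][1] = 0 + -1 = -1) = -6 (attained at k = 0)
  C[2][2] = min over k of (A[2][0] + B[0][2] = -4 + 1 = -3, A[2][1] + B[1][2] = 4 + 4 = 8, A[2][2] + B[2][2] = 0 + 7 = 7) = -3 (attained at k = 0)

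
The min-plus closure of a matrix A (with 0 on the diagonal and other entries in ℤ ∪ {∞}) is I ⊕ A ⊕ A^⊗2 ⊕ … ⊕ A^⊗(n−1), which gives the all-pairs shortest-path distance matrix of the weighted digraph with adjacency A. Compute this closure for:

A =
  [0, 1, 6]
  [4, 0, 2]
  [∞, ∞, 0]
Closure =
  [0, 1, 3]
  [4, 0, 2]
  [∞, ∞, 0]

This is the Floyd-Warshall all-pairs shortest-path computation. For each intermediate vertex k = 0, 1, …, 2, update dist[i][j] ← min(dist[i][j], dist[i][k] + dist[k][j]). The final matrix gives, for each (i, j), the minimum total weight of any directed path from i to j (possibly empty when i = j).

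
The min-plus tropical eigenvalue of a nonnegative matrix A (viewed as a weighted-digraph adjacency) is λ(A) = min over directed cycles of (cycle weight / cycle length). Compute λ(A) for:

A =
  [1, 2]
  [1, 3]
λ(A) = 1

Enumerate directed cycles and compute their means (weight / length). Sample:
  cycle 0 → 0: weight = 1, length = 1, mean = 1/1 ≈ 1.000
  cycle 1 → 1: weight = 3, length = 1, mean = 3/1 ≈ 3.000
  cycle 0 → 1 → 0: weight = 3, length = 2, mean = 3/2 ≈ 1.500
  cycle 1 → 0 → 1: weight = 3, length = 2, mean = 3/2 ≈ 1.500
Minimum mean = 1.000, attained e.g. along the cycle 0 → 0 with weight 1 and length 1. So λ(A) = 1/1 = 1.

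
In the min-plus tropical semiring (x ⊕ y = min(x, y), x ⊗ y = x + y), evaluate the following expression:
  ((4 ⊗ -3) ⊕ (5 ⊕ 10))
((4 ⊗ -3) ⊕ (5 ⊕ 10)) = 1

Expand innermost to outermost. Recall ⊕ takes the minimum of its arguments and ⊗ takes their sum. Working out the expression ((4 ⊗ -3) ⊕ (5 ⊕ 10)) gives 1.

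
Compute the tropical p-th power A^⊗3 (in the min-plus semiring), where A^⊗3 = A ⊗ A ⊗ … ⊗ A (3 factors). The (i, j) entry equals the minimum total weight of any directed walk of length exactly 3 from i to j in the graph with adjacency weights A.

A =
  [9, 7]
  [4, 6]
A^⊗3 =
  [17, 18]
  [15, 17]

Each entry (A^⊗3)_ij equals the minimum over all length-3 walks i = v_0 → v_1 → … → v_3 = j of Σ_t A[v_t][v_{t+1}]. For example, for (i, j) = (0, 1) we minimise over 4 possible intermediate vertex sequences; the minimum is 18, attained along the walk 0 → 1 → 0 → 1.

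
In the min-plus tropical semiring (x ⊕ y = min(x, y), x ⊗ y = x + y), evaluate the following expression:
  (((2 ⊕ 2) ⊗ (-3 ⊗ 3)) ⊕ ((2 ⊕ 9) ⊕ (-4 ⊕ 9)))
(((2 ⊕ 2) ⊗ (-3 ⊗ 3)) ⊕ ((2 ⊕ 9) ⊕ (-4 ⊕ 9))) = -4

Expand innermost to outermost. Recall ⊕ takes the minimum of its arguments and ⊗ takes their sum. Working out the expression (((2 ⊕ 2) ⊗ (-3 ⊗ 3)) ⊕ ((2 ⊕ 9) ⊕ (-4 ⊕ 9))) gives -4.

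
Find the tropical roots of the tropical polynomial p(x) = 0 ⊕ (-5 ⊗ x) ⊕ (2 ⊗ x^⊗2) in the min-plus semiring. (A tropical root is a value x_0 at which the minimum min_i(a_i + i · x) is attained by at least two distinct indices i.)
Roots: {-7, 5}

Each tropical root is a break point of the lower envelope of the lines y = a_i + i · x (there are 3 lines, with slopes 0, 1, ..., 2). Only the lines that attain the minimum somewhere contribute to roots; other lines are dominated. Here the surviving (envelope) indices are i = 2, i = 1, i = 0.
Intersections between consecutive envelope lines give the roots: for adjacent envelope indices i < j the intersection is x = (a_i − a_j) / (j − i). Reading off the sorted break points: {-7, 5}.
Verification: at each break x_0, at least two indices attain the minimum of min_i(a_i + i · x_0).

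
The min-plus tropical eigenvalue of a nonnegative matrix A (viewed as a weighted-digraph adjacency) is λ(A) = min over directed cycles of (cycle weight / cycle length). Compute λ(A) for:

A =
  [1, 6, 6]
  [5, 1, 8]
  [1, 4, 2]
λ(A) = 1

Enumerate directed cycles and compute their means (weight / length). Sample:
  cycle 0 → 0: weight = 1, length = 1, mean = 1/1 ≈ 1.000
  cycle 1 → 1: weight = 1, length = 1, mean = 1/1 ≈ 1.000
  cycle 2 → 2: weight = 2, length = 1, mean = 2/1 ≈ 2.000
  cycle 0 → 1 → 0: weight = 11, length = 2, mean = 11/2 ≈ 5.500
  cycle 0 → 2 → 0: weight = 7, length = 2, mean = 7/2 ≈ 3.500
  cycle 1 → 0 → 1: weight = 11, length = 2, mean = 11/2 ≈ 5.500
Minimum mean = 1.000, attained e.g. along the cycle 0 → 0 with weight 1 and length 1. So λ(A) = 1/1 = 1.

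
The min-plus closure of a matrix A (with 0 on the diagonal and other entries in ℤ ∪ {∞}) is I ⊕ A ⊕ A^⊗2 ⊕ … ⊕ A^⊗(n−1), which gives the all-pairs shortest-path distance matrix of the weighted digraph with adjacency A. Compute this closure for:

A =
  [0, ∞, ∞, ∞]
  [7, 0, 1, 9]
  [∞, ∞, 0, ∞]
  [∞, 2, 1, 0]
Closure =
  [0, ∞, ∞, ∞]
  [7, 0, 1, 9]
  [∞, ∞, 0, ∞]
  [9, 2, 1, 0]

This is the Floyd-Warshall all-pairs shortest-path computation. For each intermediate vertex k = 0, 1, …, 3, update dist[i][j] ← min(dist[i][j], dist[i][k] + dist[k][j]). The final matrix gives, for each (i, j), the minimum total weight of any directed path from i to j (possibly empty when i = j).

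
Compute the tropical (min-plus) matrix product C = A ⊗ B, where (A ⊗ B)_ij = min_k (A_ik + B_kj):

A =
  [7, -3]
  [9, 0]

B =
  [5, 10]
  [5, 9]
A ⊗ B =
  [2, 6]
  [5, 9]

Apply the min-plus product entry-by-entry:
  C[0][0] = min over k of (A[0][0] + B[0][0] = 7 + 5 = 12, A[0][1] + B[1][0] = -3 + 5 = 2) = 2 (attained at k = 1)
  C[0][1] = min over k of (A[0][0] + B[0][1] = 7 + 10 = 17, A[0][1] + B[1][1] = -3 + 9 = 6) = 6 (attained at k = 1)
  C[1][0] = min over k of (A[1][0] + B[0][0] = 9 + 5 = 14, A[1][1] + B[1][0] = 0 + 5 = 5) = 5 (attained at k = 1)
  C[1][1] = min over k of (A[1][0] + B[0][1] = 9 + 10 = 19, A[1][1] + B[1][1] = 0 + 9 = 9) = 9 (attained at k = 1)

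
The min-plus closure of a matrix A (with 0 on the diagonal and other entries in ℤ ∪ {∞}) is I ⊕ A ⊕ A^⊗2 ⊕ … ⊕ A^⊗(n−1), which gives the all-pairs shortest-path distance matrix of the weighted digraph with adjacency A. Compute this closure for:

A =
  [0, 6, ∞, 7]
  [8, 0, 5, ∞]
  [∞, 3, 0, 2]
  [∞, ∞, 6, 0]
Closure =
  [0, 6, 11, 7]
  [8, 0, 5, 7]
  [11, 3, 0, 2]
  [17, 9, 6, 0]

This is the Floyd-Warshall all-pairs shortest-path computation. For each intermediate vertex k = 0, 1, …, 3, update dist[i][j] ← min(dist[i][j], dist[i][k] + dist[k][j]). The final matrix gives, for each (i, j), the minimum total weight of any directed path from i to j (possibly empty when i = j).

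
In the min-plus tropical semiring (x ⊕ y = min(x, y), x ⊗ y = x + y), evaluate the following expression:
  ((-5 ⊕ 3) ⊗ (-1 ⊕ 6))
((-5 ⊕ 3) ⊗ (-1 ⊕ 6)) = -6

Expand innermost to outermost. Recall ⊕ takes the minimum of its arguments and ⊗ takes their sum. Working out the expression ((-5 ⊕ 3) ⊗ (-1 ⊕ 6)) gives -6.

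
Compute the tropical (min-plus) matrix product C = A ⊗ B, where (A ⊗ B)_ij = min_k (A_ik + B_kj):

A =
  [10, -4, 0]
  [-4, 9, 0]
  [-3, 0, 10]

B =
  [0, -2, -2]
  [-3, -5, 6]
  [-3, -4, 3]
A ⊗ B =
  [-7, -9, 2]
  [-4, -6, -6]
  [-3, -5, -5]

Apply the min-plus product entry-by-entry:
  C[0][0] = min over k of (A[0][0] + B[0][0] = 10 + 0 = 10, A[0][1] + B[1][0] = -4 + -3 = -7, A[0][2] + B[2][0] = 0 + -3 = -3) = -7 (attained at k = 1)
  C[0][1] = min over k of (A[0][0] + B[0][1] = 10 + -2 = 8, A[0][1] + B[1][1] = -4 + -5 = -9, A[0][2] + B[2][1] = 0 + -4 = -4) = -9 (attained at k = 1)
  C[0][2] = min over k of (A[0][0] + B[0][2] = 10 + -2 = 8, A[0][1] + B[1][2] = -4 + 6 = 2, A[0][2] + B[2][2] = 0 + 3 = 3) = 2 (attained at k = 1)
  C[1][0] = min over k of (A[1][0] + B[0][0] = -4 + 0 = -4, A[1][1] + B[1][0] = 9 + -3 = 6, A[1][2] + B[2][0] = 0 + -3 = -3) = -4 (attained at k = 0)
  C[1][1] = min over k of (A[1][0] + B[0][1] = -4 + -2 = -6, A[1][1] + B[1][1] = 9 + -5 = 4, A[1][2] + B[2][1] = 0 + -4 = -4) = -6 (attained at k = 0)
  C[1][2] = min over k of (A[1][0] + B[0][2] = -4 + -2 = -6, A[1][1] + B[1][2] = 9 + 6 = 15, A[1][2] + B[2][2] = 0 + 3 = 3) = -6 (attained at k = 0)
  C[2][0] = min over k of (A[2][0] + B[0][0] = -3 + 0 = -3, A[2][1] + B[1][0] = 0 + -3 = -3, A[2][2] + B[2][0] = 10 + -3 = 7) = -3 (attained at k = 0)
  C[2][1] = min over k of (A[2][0] + B[0][1] = -3 + -2 = -5, A[2][1] + B[1][1] = 0 + -5 = -5, A[2][2] + B[2][1] = 10 + -4 = 6) = -5 (attained at k = 0)
  C[2][2] = min over k of (A[2][0] + B[0][2] = -3 + -2 = -5, A[2][1] + B[1][2] = 0 + 6 = 6, A[2][2] + B[2][2] = 10 + 3 = 13) = -5 (attained at k = 0)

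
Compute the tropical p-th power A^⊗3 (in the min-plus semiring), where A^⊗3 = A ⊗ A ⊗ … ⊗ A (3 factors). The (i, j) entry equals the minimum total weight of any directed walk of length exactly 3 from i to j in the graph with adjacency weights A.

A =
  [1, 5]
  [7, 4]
A^⊗3 =
  [3, 7]
  [9, 12]

Each entry (A^⊗3)_ij equals the minimum over all length-3 walks i = v_0 → v_1 → … → v_3 = j of Σ_t A[v_t][v_{t+1}]. For example, for (i, j) = (0, 1) we minimise over 4 possible intermediate vertex sequences; the minimum is 7, attained along the walk 0 → 0 → 0 → 1.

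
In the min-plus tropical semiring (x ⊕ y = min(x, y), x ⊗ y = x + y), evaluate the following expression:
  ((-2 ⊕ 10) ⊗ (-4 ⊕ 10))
((-2 ⊕ 10) ⊗ (-4 ⊕ 10)) = -6

Expand innermost to outermost. Recall ⊕ takes the minimum of its arguments and ⊗ takes their sum. Working out the expression ((-2 ⊕ 10) ⊗ (-4 ⊕ 10)) gives -6.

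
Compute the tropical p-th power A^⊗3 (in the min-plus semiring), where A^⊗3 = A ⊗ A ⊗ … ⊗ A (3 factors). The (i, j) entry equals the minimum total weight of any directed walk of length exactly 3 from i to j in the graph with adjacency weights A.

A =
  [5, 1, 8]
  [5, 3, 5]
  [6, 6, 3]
A^⊗3 =
  [9, 7, 9]
  [11, 9, 11]
  [12, 10, 9]

Each entry (A^⊗3)_ij equals the minimum over all length-3 walks i = v_0 → v_1 → … → v_3 = j of Σ_t A[v_t][v_{t+1}]. For example, for (i, j) = (0, 2) we minimise over 9 possible intermediate vertex sequences; the minimum is 9, attained along the walk 0 → 1 → 1 → 2.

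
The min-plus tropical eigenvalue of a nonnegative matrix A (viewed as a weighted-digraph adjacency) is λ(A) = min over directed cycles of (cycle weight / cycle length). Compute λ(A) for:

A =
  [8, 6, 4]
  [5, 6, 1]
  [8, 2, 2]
λ(A) = 3/2

Enumerate directed cycles and compute their means (weight / length). Sample:
  cycle 0 → 0: weight = 8, length = 1, mean = 8/1 ≈ 8.000
  cycle 1 → 1: weight = 6, length = 1, mean = 6/1 ≈ 6.000
  cycle 2 → 2: weight = 2, length = 1, mean = 2/1 ≈ 2.000
  cycle 0 → 1 → 0: weight = 11, length = 2, mean = 11/2 ≈ 5.500
  cycle 0 → 2 → 0: weight = 12, length = 2, mean = 12/2 ≈ 6.000
  cycle 1 → 0 → 1: weight = 11, length = 2, mean = 11/2 ≈ 5.500
Minimum mean = 1.500, attained e.g. along the cycle 1 → 2 → 1 with weight 3 and length 2. So λ(A) = 3/2 = 3/2.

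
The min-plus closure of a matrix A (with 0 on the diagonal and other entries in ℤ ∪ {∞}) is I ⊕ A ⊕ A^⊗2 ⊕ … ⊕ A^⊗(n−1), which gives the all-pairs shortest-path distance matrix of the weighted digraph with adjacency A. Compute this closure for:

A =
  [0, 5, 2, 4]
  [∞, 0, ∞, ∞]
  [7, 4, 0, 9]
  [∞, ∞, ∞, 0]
Closure =
  [0, 5, 2, 4]
  [∞, 0, ∞, ∞]
  [7, 4, 0, 9]
  [∞, ∞, ∞, 0]

This is the Floyd-Warshall all-pairs shortest-path computation. For each intermediate vertex k = 0, 1, …, 3, update dist[i][j] ← min(dist[i][j], dist[i][k] + dist[k][j]). The final matrix gives, for each (i, j), the minimum total weight of any directed path from i to j (possibly empty when i = j).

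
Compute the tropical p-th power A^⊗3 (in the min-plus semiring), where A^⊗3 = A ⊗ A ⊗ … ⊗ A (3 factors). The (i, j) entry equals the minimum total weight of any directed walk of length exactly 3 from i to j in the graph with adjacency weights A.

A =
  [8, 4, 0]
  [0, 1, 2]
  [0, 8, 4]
A^⊗3 =
  [4, 4, 0]
  [0, 3, 1]
  [0, 5, 4]

Each entry (A^⊗3)_ij equals the minimum over all length-3 walks i = v_0 → v_1 → … → v_3 = j of Σ_t A[v_t][v_{t+1}]. For example, for (i, j) = (0, 2) we minimise over 9 possible intermediate vertex sequences; the minimum is 0, attained along the walk 0 → 2 → 0 → 2.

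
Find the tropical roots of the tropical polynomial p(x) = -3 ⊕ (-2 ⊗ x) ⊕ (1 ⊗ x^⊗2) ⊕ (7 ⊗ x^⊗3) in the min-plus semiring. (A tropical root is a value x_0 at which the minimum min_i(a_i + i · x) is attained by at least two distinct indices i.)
Roots: {-6, -3, -1}

Each tropical root is a break point of the lower envelope of the lines y = a_i + i · x (there are 4 lines, with slopes 0, 1, ..., 3). Only the lines that attain the minimum somewhere contribute to roots; other lines are dominated. Here the surviving (envelope) indices are i = 3, i = 2, i = 1, i = 0.
Intersections between consecutive envelope lines give the roots: for adjacent envelope indices i < j the intersection is x = (a_i − a_j) / (j − i). Reading off the sorted break points: {-6, -3, -1}.
Verification: at each break x_0, at least two indices attain the minimum of min_i(a_i + i · x_0).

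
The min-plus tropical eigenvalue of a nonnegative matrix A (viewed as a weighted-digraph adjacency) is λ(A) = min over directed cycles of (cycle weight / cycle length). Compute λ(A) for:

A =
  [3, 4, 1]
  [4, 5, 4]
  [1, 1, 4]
λ(A) = 1

Enumerate directed cycles and compute their means (weight / length). Sample:
  cycle 0 → 0: weight = 3, length = 1, mean = 3/1 ≈ 3.000
  cycle 1 → 1: weight = 5, length = 1, mean = 5/1 ≈ 5.000
  cycle 2 → 2: weight = 4, length = 1, mean = 4/1 ≈ 4.000
  cycle 0 → 1 → 0: weight = 8, length = 2, mean = 8/2 ≈ 4.000
  cycle 0 → 2 → 0: weight = 2, length = 2, mean = 2/2 ≈ 1.000
  cycle 1 → 0 → 1: weight = 8, length = 2, mean = 8/2 ≈ 4.000
Minimum mean = 1.000, attained e.g. along the cycle 0 → 2 → 0 with weight 2 and length 2. So λ(A) = 2/2 = 1.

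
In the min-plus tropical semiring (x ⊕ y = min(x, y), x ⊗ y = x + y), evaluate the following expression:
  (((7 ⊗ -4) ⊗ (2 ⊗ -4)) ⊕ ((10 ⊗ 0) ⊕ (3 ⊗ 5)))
(((7 ⊗ -4) ⊗ (2 ⊗ -4)) ⊕ ((10 ⊗ 0) ⊕ (3 ⊗ 5))) = 1

Expand innermost to outermost. Recall ⊕ takes the minimum of its arguments and ⊗ takes their sum. Working out the expression (((7 ⊗ -4) ⊗ (2 ⊗ -4)) ⊕ ((10 ⊗ 0) ⊕ (3 ⊗ 5))) gives 1.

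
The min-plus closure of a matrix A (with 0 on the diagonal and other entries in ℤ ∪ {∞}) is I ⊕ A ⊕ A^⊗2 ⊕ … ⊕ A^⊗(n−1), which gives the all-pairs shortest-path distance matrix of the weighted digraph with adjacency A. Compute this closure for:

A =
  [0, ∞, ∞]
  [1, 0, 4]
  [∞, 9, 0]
Closure =
  [0, ∞, ∞]
  [1, 0, 4]
  [10, 9, 0]

This is the Floyd-Warshall all-pairs shortest-path computation. For each intermediate vertex k = 0, 1, …, 2, update dist[i][j] ← min(dist[i][j], dist[i][k] + dist[k][j]). The final matrix gives, for each (i, j), the minimum total weight of any directed path from i to j (possibly empty when i = j).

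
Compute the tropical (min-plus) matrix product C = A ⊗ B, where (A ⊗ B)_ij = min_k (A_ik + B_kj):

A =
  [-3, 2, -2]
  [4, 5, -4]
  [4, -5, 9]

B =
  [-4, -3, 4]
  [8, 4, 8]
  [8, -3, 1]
A ⊗ B =
  [-7, -6, -1]
  [0, -7, -3]
  [0, -1, 3]

Apply the min-plus product entry-by-entry:
  C[0][0] = min over k of (A[0][0] + B[0][0] = -3 + -4 = -7, A[0][1] + B[1][0] = 2 + 8 = 10, A[0][2] + B[2][0] = -2 + 8 = 6) = -7 (attained at k = 0)
  C[0][1] = min over k of (A[0][0] + B[0][1] = -3 + -3 = -6, A[0][1] + B[1][1] = 2 + 4 = 6, A[0][2] + B[2][1] = -2 + -3 = -5) = -6 (attained at k = 0)
  C[0][2] = min over k of (A[0][0] + B[0][2] = -3 + 4 = 1, A[0][1] + B[1][2] = 2 + 8 = 10, A[0][2] + B[2][2] = -2 + 1 = -1) = -1 (attained at k = 2)
  C[1][0] = min over k of (A[1][0] + B[0][0] = 4 + -4 = 0, A[1][1] + B[1][0] = 5 + 8 = 13, A[1][2] + B[2][0] = -4 + 8 = 4) = 0 (attained at k = 0)
  C[1][1] = min over k of (A[1][0] + B[0][1] = 4 + -3 = 1, A[1][1] + B[1][1] = 5 + 4 = 9, A[1][2] + B[2][1] = -4 + -3 = -7) = -7 (attained at k = 2)
  C[1][2] = min over k of (A[1][0] + B[0][2] = 4 + 4 = 8, A[1][1] + B[1][2] = 5 + 8 = 13, A[1][2] + B[2][2] = -4 + 1 = -3) = -3 (attained at k = 2)
  C[2][0] = min over k of (A[2][0] + B[0][0] = 4 + -4 = 0, A[2][1] + B[1][0] = -5 + 8 = 3, A[2][2] + B[2][0] = 9 + 8 = 17) = 0 (attained at k = 0)
  C[2][1] = min over k of (A[2][0] + B[0][1] = 4 + -3 = 1, A[2][1] + B[1][1] = -5 + 4 = -1, A[2][2] + B[2][1] = 9 + -3 = 6) = -1 (attained at k = 1)
  C[2][2] = min over k of (A[2][0] + B[0][2] = 4 + 4 = 8, A[2][1] + B[1][2] = -5 + 8 = 3, A[2][2] + B[2][2] = 9 + 1 = 10) = 3 (attained at k = 1)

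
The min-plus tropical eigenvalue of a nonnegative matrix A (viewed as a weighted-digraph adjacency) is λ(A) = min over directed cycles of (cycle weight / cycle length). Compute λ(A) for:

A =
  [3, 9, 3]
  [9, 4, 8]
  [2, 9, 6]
λ(A) = 5/2

Enumerate directed cycles and compute their means (weight / length). Sample:
  cycle 0 → 0: weight = 3, length = 1, mean = 3/1 ≈ 3.000
  cycle 1 → 1: weight = 4, length = 1, mean = 4/1 ≈ 4.000
  cycle 2 → 2: weight = 6, length = 1, mean = 6/1 ≈ 6.000
  cycle 0 → 1 → 0: weight = 18, length = 2, mean = 18/2 ≈ 9.000
  cycle 0 → 2 → 0: weight = 5, length = 2, mean = 5/2 ≈ 2.500
  cycle 1 → 0 → 1: weight = 18, length = 2, mean = 18/2 ≈ 9.000
Minimum mean = 2.500, attained e.g. along the cycle 0 → 2 → 0 with weight 5 and length 2. So λ(A) = 5/2 = 5/2.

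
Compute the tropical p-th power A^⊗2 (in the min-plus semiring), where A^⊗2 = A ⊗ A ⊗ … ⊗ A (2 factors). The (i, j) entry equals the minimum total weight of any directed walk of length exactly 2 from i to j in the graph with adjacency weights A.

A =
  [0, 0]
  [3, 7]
A^⊗2 =
  [0, 0]
  [3, 3]

Each entry (A^⊗2)_ij equals the minimum over all length-2 walks i = v_0 → v_1 → … → v_2 = j of Σ_t A[v_t][v_{t+1}]. For example, for (i, j) = (0, 1) we minimise over 2 possible intermediate vertex sequences; the minimum is 0, attained along the walk 0 → 0 → 1.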